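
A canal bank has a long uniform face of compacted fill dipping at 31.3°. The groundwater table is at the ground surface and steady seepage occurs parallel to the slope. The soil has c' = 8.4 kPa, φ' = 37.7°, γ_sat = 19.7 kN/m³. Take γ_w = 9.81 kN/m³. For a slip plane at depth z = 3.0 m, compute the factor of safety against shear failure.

With seepage parallel to the slope and the water table at the surface, the effective normal stress on the slip plane uses the buoyant unit weight γ' = γ_sat − γ_w while the driving shear stress uses γ_sat:
FS = [c' + γ' z cos²β tanφ'] / [γ_sat z sinβ cosβ]
γ' = 19.7 − 9.81 = 9.89 kN/m³
Numerator = 8.4 + 9.89·3.0·cos²31.3°·tan37.7° = 8.4 + 9.89·3.0·0.7301·0.7729 = 25.142 kPa
Denominator = 19.7·3.0·sin31.3°·cos31.3° = 19.7·3.0·0.5195·0.8545 = 26.235 kPa
FS = 25.142 / 26.235 = 0.958

FS = 0.96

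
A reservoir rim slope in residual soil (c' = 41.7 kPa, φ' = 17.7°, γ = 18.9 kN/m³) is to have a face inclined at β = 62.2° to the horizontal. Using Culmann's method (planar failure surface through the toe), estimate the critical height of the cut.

Culmann's analysis gives the critical failure plane at α_cr = (β + φ')/2 = (62.2 + 17.7)/2 = 40.0°, and the critical height
H_c = (4c'/γ) · sinβ cosφ' / [1 − cos(β − φ')]
    = (4·41.7/18.9) · sin62.2°·cos17.7° / [1 − cos(44.5°)]
    = 8.825 · 0.8846·0.9527 / [1 − 0.7133]
    = 8.825 · 0.8427 / 0.2867
    = 25.94 m

H_c = 25.94 m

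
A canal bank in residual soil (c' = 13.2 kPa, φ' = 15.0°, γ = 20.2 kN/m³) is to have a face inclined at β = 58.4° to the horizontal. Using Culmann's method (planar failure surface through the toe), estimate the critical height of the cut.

Culmann's analysis gives the critical failure plane at α_cr = (β + φ')/2 = (58.4 + 15.0)/2 = 36.7°, and the critical height
H_c = (4c'/γ) · sinβ cosφ' / [1 − cos(β − φ')]
    = (4·13.2/20.2) · sin58.4°·cos15.0° / [1 − cos(43.4°)]
    = 2.614 · 0.8517·0.9659 / [1 − 0.7266]
    = 2.614 · 0.8227 / 0.2734
    = 7.86 m

H_c = 7.86 m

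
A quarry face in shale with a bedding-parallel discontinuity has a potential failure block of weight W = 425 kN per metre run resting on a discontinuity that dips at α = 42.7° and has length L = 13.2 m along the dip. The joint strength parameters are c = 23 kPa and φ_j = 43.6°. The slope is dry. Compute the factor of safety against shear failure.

Resolving the block weight along and normal to the plane and applying the Mohr–Coulomb strength on the joint:
N' = W cosα = 425·cos42.7° = 312.3 kN/m
Driving force T = W sinα = 425·sin42.7° = 288.2 kN/m
Resisting force R = c·L + N'·tanφ_j = 23·13.2 + 312.3·tan43.6° = 303.6 + 297.4 = 601.0 kN/m
FS = R / T = 601.0 / 288.2 = 2.085

FS = 2.09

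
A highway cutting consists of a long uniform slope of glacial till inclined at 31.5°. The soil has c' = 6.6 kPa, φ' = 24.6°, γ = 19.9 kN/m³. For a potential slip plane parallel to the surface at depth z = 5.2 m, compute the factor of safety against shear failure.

For an infinite slope with a slip plane parallel to the surface (no pore pressure): FS = [c' + γz cos²β tanφ'] / [γz sinβ cosβ].
γz = 19.9·5.2 = 103.48 kN/m²
Numerator = 6.6 + 103.48·cos²31.5°·tan24.6° = 6.6 + 103.48·0.7270·0.4578 = 41.043 kPa
Denominator = 103.48·sin31.5°·cos31.5° = 103.48·0.5225·0.8526 = 46.101 kPa
FS = 41.043 / 46.101 = 0.890

FS = 0.89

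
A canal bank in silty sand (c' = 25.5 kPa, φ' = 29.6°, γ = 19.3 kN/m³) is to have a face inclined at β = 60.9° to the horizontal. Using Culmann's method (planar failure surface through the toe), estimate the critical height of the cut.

H_c = 27.59 m

Culmann's analysis gives the critical failure plane at α_cr = (β + φ')/2 = (60.9 + 29.6)/2 = 45.2°, and the critical height
H_c = (4c'/γ) · sinβ cosφ' / [1 − cos(β − φ')]
    = (4·25.5/19.3) · sin60.9°·cos29.6° / [1 − cos(31.3°)]
    = 5.285 · 0.8738·0.8695 / [1 − 0.8545]
    = 5.285 · 0.7597 / 0.1455
    = 27.59 m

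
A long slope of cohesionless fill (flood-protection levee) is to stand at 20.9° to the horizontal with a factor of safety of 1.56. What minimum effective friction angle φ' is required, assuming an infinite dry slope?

φ' = 30.8°

FS = tanφ'/tanβ ⇒ tanφ' = FS · tanβ = 1.56 · tan20.9° = 0.5957
φ' = arctan(0.5957) = 30.78°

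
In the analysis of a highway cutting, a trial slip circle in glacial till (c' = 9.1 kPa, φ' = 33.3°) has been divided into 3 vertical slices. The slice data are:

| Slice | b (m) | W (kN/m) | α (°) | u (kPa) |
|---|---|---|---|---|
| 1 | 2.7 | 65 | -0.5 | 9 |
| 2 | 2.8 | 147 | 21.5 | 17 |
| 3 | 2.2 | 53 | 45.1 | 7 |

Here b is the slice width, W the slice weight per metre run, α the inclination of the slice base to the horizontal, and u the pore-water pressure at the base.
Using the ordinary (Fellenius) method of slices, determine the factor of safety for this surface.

FS = 1.91

Ordinary method of slices: FS = Σ[c'·Δl_i + (W_i cosα_i − u_i·Δl_i)·tanφ'] / Σ W_i sinα_i, with Δl_i = b_i / cosα_i.
Slice 1: Δl = 2.7/cos(-0.5°) = 2.700 m; N'_1 = 65·cos(-0.5°) − 9·2.700 = 40.7; c'Δl = 24.57; W sinα = -0.6
Slice 2: Δl = 2.8/cos21.5° = 3.009 m; N'_2 = 147·cos21.5° − 17·3.009 = 85.6; c'Δl = 27.39; W sinα = 53.9
Slice 3: Δl = 2.2/cos45.1° = 3.117 m; N'_3 = 53·cos45.1° − 7·3.117 = 15.6; c'Δl = 28.36; W sinα = 37.5
Σc'Δl = 80.3 kN/m; ΣN' = 141.9 kN/m; ΣW sinα = 90.9 kN/m
Resisting = 80.3 + 141.9·tan33.3° = 80.3 + 93.2 = 173.5 kN/m
FS = 173.5 / 90.9 = 1.910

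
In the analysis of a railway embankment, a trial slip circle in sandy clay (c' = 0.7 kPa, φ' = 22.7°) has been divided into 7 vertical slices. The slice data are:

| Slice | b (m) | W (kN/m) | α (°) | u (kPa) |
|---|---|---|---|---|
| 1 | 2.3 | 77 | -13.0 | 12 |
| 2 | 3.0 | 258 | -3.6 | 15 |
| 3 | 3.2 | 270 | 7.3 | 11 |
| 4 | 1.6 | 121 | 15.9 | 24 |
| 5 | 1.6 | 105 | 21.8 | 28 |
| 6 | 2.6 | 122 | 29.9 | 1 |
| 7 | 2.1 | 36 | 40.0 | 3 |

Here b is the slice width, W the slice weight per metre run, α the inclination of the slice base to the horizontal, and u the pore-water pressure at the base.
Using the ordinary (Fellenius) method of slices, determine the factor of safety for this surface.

FS = 2.05

Ordinary method of slices: FS = Σ[c'·Δl_i + (W_i cosα_i − u_i·Δl_i)·tanφ'] / Σ W_i sinα_i, with Δl_i = b_i / cosα_i.
Slice 1: Δl = 2.3/cos(-13.0°) = 2.360 m; N'_1 = 77·cos(-13.0°) − 12·2.360 = 46.7; c'Δl = 1.65; W sinα = -17.3
Slice 2: Δl = 3.0/cos(-3.6°) = 3.006 m; N'_2 = 258·cos(-3.6°) − 15·3.006 = 212.4; c'Δl = 2.10; W sinα = -16.2
Slice 3: Δl = 3.2/cos7.3° = 3.226 m; N'_3 = 270·cos7.3° − 11·3.226 = 232.3; c'Δl = 2.26; W sinα = 34.3
Slice 4: Δl = 1.6/cos15.9° = 1.664 m; N'_4 = 121·cos15.9° − 24·1.664 = 76.4; c'Δl = 1.16; W sinα = 33.1
Slice 5: Δl = 1.6/cos21.8° = 1.723 m; N'_5 = 105·cos21.8° − 28·1.723 = 49.2; c'Δl = 1.21; W sinα = 39.0
Slice 6: Δl = 2.6/cos29.9° = 2.999 m; N'_6 = 122·cos29.9° − 1·2.999 = 102.8; c'Δl = 2.10; W sinα = 60.8
Slice 7: Δl = 2.1/cos40.0° = 2.741 m; N'_7 = 36·cos40.0° − 3·2.741 = 19.4; c'Δl = 1.92; W sinα = 23.1
Σc'Δl = 12.4 kN/m; ΣN' = 739.2 kN/m; ΣW sinα = 156.9 kN/m
Resisting = 12.4 + 739.2·tan22.7° = 12.4 + 309.2 = 321.6 kN/m
FS = 321.6 / 156.9 = 2.050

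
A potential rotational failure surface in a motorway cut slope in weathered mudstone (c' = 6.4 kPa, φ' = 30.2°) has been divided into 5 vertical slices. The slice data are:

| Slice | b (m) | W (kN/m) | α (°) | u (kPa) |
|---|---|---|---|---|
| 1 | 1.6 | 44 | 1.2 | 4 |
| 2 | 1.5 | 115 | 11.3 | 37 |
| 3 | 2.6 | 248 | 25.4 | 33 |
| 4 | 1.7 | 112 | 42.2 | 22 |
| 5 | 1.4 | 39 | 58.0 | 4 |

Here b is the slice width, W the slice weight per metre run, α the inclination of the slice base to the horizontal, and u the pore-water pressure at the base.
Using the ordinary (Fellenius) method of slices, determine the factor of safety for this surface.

FS = 0.94

Ordinary method of slices: FS = Σ[c'·Δl_i + (W_i cosα_i − u_i·Δl_i)·tanφ'] / Σ W_i sinα_i, with Δl_i = b_i / cosα_i.
Slice 1: Δl = 1.6/cos1.2° = 1.600 m; N'_1 = 44·cos1.2° − 4·1.600 = 37.6; c'Δl = 10.24; W sinα = 0.9
Slice 2: Δl = 1.5/cos11.3° = 1.530 m; N'_2 = 115·cos11.3° − 37·1.530 = 56.2; c'Δl = 9.79; W sinα = 22.5
Slice 3: Δl = 2.6/cos25.4° = 2.878 m; N'_3 = 248·cos25.4° − 33·2.878 = 129.0; c'Δl = 18.42; W sinα = 106.4
Slice 4: Δl = 1.7/cos42.2° = 2.295 m; N'_4 = 112·cos42.2° − 22·2.295 = 32.5; c'Δl = 14.69; W sinα = 75.2
Slice 5: Δl = 1.4/cos58.0° = 2.642 m; N'_5 = 39·cos58.0° − 4·2.642 = 10.1; c'Δl = 16.91; W sinα = 33.1
Σc'Δl = 70.0 kN/m; ΣN' = 265.4 kN/m; ΣW sinα = 238.1 kN/m
Resisting = 70.0 + 265.4·tan30.2° = 70.0 + 154.5 = 224.5 kN/m
FS = 224.5 / 238.1 = 0.943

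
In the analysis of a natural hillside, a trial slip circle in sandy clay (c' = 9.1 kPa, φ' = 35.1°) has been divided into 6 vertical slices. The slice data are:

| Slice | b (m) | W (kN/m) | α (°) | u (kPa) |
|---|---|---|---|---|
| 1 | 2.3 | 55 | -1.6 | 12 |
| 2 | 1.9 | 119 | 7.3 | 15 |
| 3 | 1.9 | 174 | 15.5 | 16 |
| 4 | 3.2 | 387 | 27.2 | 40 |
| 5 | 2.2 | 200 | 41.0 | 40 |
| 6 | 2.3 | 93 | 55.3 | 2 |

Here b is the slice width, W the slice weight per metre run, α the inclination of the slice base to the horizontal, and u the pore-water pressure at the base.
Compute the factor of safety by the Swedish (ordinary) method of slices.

FS = 1.18

Ordinary method of slices: FS = Σ[c'·Δl_i + (W_i cosα_i − u_i·Δl_i)·tanφ'] / Σ W_i sinα_i, with Δl_i = b_i / cosα_i.
Slice 1: Δl = 2.3/cos(-1.6°) = 2.301 m; N'_1 = 55·cos(-1.6°) − 12·2.301 = 27.4; c'Δl = 20.94; W sinα = -1.5
Slice 2: Δl = 1.9/cos7.3° = 1.916 m; N'_2 = 119·cos7.3° − 15·1.916 = 89.3; c'Δl = 17.43; W sinα = 15.1
Slice 3: Δl = 1.9/cos15.5° = 1.972 m; N'_3 = 174·cos15.5° − 16·1.972 = 136.1; c'Δl = 17.94; W sinα = 46.5
Slice 4: Δl = 3.2/cos27.2° = 3.598 m; N'_4 = 387·cos27.2° − 40·3.598 = 200.3; c'Δl = 32.74; W sinα = 176.9
Slice 5: Δl = 2.2/cos41.0° = 2.915 m; N'_5 = 200·cos41.0° − 40·2.915 = 34.3; c'Δl = 26.53; W sinα = 131.2
Slice 6: Δl = 2.3/cos55.3° = 4.040 m; N'_6 = 93·cos55.3° − 2·4.040 = 44.9; c'Δl = 36.77; W sinα = 76.5
Σc'Δl = 152.3 kN/m; ΣN' = 532.3 kN/m; ΣW sinα = 444.7 kN/m
Resisting = 152.3 + 532.3·tan35.1° = 152.3 + 374.1 = 526.4 kN/m
FS = 526.4 / 444.7 = 1.184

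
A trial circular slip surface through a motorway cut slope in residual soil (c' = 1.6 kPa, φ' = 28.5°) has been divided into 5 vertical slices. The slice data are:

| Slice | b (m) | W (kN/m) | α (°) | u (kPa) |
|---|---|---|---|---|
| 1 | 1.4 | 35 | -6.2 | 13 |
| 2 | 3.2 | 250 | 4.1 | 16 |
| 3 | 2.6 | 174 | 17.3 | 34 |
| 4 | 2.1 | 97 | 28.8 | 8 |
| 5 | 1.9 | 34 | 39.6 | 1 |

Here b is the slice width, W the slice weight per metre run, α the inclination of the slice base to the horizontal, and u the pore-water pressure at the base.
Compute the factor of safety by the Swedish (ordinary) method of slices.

FS = 1.67

Ordinary method of slices: FS = Σ[c'·Δl_i + (W_i cosα_i − u_i·Δl_i)·tanφ'] / Σ W_i sinα_i, with Δl_i = b_i / cosα_i.
Slice 1: Δl = 1.4/cos(-6.2°) = 1.408 m; N'_1 = 35·cos(-6.2°) − 13·1.408 = 16.5; c'Δl = 2.25; W sinα = -3.8
Slice 2: Δl = 3.2/cos4.1° = 3.208 m; N'_2 = 250·cos4.1° − 16·3.208 = 198.0; c'Δl = 5.13; W sinα = 17.9
Slice 3: Δl = 2.6/cos17.3° = 2.723 m; N'_3 = 174·cos17.3° − 34·2.723 = 73.5; c'Δl = 4.36; W sinα = 51.7
Slice 4: Δl = 2.1/cos28.8° = 2.396 m; N'_4 = 97·cos28.8° − 8·2.396 = 65.8; c'Δl = 3.83; W sinα = 46.7
Slice 5: Δl = 1.9/cos39.6° = 2.466 m; N'_5 = 34·cos39.6° − 1·2.466 = 23.7; c'Δl = 3.95; W sinα = 21.7
Σc'Δl = 19.5 kN/m; ΣN' = 377.6 kN/m; ΣW sinα = 134.2 kN/m
Resisting = 19.5 + 377.6·tan28.5° = 19.5 + 205.0 = 224.6 kN/m
FS = 224.6 / 134.2 = 1.673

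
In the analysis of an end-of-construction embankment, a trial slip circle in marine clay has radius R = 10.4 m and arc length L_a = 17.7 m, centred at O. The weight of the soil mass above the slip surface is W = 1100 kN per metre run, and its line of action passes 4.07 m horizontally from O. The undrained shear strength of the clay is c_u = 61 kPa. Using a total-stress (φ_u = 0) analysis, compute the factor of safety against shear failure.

Taking moments about the centre O, the resisting moment is provided by the undrained shear strength acting along the arc:
M_R = c_u·L_a·R = 61·17.70·10.4 = 11228.9 kN·m/m
M_D = W·d = 1100·4.07 = 4477.0 kN·m/m
FS = M_R / M_D = 11228.9 / 4477.0 = 2.508

FS = 2.51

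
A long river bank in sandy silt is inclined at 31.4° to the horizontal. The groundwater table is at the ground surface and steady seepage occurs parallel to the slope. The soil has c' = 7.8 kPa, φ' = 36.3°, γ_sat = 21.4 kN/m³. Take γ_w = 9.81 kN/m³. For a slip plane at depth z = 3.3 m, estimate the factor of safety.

FS = 0.90

With seepage parallel to the slope and the water table at the surface, the effective normal stress on the slip plane uses the buoyant unit weight γ' = γ_sat − γ_w while the driving shear stress uses γ_sat:
FS = [c' + γ' z cos²β tanφ'] / [γ_sat z sinβ cosβ]
γ' = 21.4 − 9.81 = 11.59 kN/m³
Numerator = 7.8 + 11.59·3.3·cos²31.4°·tan36.3° = 7.8 + 11.59·3.3·0.7285·0.7346 = 28.269 kPa
Denominator = 21.4·3.3·sin31.4°·cos31.4° = 21.4·3.3·0.5210·0.8536 = 31.405 kPa
FS = 28.269 / 31.405 = 0.900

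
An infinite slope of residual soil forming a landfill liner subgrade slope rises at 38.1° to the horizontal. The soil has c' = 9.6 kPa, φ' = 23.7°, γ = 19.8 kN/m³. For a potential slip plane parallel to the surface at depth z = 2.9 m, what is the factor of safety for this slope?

FS = 0.90

For an infinite slope with a slip plane parallel to the surface (no pore pressure): FS = [c' + γz cos²β tanφ'] / [γz sinβ cosβ].
γz = 19.8·2.9 = 57.42 kN/m²
Numerator = 9.6 + 57.42·cos²38.1°·tan23.7° = 9.6 + 57.42·0.6193·0.4390 = 25.209 kPa
Denominator = 57.42·sin38.1°·cos38.1° = 57.42·0.6170·0.7869 = 27.881 kPa
FS = 25.209 / 27.881 = 0.904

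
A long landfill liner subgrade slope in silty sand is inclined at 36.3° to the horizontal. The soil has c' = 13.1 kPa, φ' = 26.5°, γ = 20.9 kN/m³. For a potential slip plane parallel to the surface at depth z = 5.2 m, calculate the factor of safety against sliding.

FS = 0.93

For an infinite slope with a slip plane parallel to the surface (no pore pressure): FS = [c' + γz cos²β tanφ'] / [γz sinβ cosβ].
γz = 20.9·5.2 = 108.68 kN/m²
Numerator = 13.1 + 108.68·cos²36.3°·tan26.5° = 13.1 + 108.68·0.6495·0.4986 = 48.295 kPa
Denominator = 108.68·sin36.3°·cos36.3° = 108.68·0.5920·0.8059 = 51.853 kPa
FS = 48.295 / 51.853 = 0.931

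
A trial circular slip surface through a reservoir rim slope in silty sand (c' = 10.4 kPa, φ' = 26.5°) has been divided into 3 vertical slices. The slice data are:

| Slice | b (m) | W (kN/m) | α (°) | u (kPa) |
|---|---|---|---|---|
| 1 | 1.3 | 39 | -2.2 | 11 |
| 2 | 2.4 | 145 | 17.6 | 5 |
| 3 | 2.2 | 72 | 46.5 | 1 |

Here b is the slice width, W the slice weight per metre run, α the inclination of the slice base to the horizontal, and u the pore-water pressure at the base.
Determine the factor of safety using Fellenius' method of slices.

FS = 1.81

Ordinary method of slices: FS = Σ[c'·Δl_i + (W_i cosα_i − u_i·Δl_i)·tanφ'] / Σ W_i sinα_i, with Δl_i = b_i / cosα_i.
Slice 1: Δl = 1.3/cos(-2.2°) = 1.301 m; N'_1 = 39·cos(-2.2°) − 11·1.301 = 24.7; c'Δl = 13.53; W sinα = -1.5
Slice 2: Δl = 2.4/cos17.6° = 2.518 m; N'_2 = 145·cos17.6° − 5·2.518 = 125.6; c'Δl = 26.19; W sinα = 43.8
Slice 3: Δl = 2.2/cos46.5° = 3.196 m; N'_3 = 72·cos46.5° − 1·3.196 = 46.4; c'Δl = 33.24; W sinα = 52.2
Σc'Δl = 73.0 kN/m; ΣN' = 196.6 kN/m; ΣW sinα = 94.6 kN/m
Resisting = 73.0 + 196.6·tan26.5° = 73.0 + 98.0 = 171.0 kN/m
FS = 171.0 / 94.6 = 1.808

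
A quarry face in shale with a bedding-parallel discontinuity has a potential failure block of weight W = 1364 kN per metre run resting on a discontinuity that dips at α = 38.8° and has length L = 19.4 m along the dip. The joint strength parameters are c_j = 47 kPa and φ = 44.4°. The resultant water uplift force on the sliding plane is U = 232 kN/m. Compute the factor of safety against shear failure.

FS = 2.02

Resolving the block weight along and normal to the plane and applying the Mohr–Coulomb strength on the joint:
N' = W cosα − U = 1364·cos38.8° − 232 = 831.0 kN/m
Driving force T = W sinα = 1364·sin38.8° = 854.7 kN/m
Resisting force R = c_j·L + N'·tanφ = 47·19.4 + 831.0·tan44.4° = 911.8 + 813.8 = 1725.6 kN/m
FS = R / T = 1725.6 / 854.7 = 2.019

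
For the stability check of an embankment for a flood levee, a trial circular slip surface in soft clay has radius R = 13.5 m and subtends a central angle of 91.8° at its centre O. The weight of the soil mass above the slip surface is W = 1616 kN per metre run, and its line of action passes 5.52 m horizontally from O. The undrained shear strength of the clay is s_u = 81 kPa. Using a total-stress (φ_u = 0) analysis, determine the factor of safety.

FS = 2.65

Taking moments about the centre O, the resisting moment is provided by the undrained shear strength acting along the arc:
Arc length L_a = R·θ = 13.5·(91.8°·π/180) = 13.5·1.6022 = 21.63 m
M_R = s_u·L_a·R = 81·21.63·13.5 = 23652.3 kN·m/m
M_D = W·d = 1616·5.52 = 8920.3 kN·m/m
FS = M_R / M_D = 23652.3 / 8920.3 = 2.652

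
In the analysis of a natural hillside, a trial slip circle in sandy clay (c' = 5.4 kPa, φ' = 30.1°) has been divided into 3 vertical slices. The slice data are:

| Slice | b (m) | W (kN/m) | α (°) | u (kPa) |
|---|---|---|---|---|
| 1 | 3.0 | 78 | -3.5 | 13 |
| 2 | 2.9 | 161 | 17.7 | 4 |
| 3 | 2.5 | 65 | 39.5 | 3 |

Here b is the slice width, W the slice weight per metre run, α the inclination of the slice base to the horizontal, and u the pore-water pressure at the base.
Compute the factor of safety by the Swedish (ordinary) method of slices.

FS = 2.08

Ordinary method of slices: FS = Σ[c'·Δl_i + (W_i cosα_i − u_i·Δl_i)·tanφ'] / Σ W_i sinα_i, with Δl_i = b_i / cosα_i.
Slice 1: Δl = 3.0/cos(-3.5°) = 3.006 m; N'_1 = 78·cos(-3.5°) − 13·3.006 = 38.8; c'Δl = 16.23; W sinα = -4.8
Slice 2: Δl = 2.9/cos17.7° = 3.044 m; N'_2 = 161·cos17.7° − 4·3.044 = 141.2; c'Δl = 16.44; W sinα = 48.9
Slice 3: Δl = 2.5/cos39.5° = 3.240 m; N'_3 = 65·cos39.5° − 3·3.240 = 40.4; c'Δl = 17.50; W sinα = 41.3
Σc'Δl = 50.2 kN/m; ΣN' = 220.4 kN/m; ΣW sinα = 85.5 kN/m
Resisting = 50.2 + 220.4·tan30.1° = 50.2 + 127.8 = 177.9 kN/m
FS = 177.9 / 85.5 = 2.080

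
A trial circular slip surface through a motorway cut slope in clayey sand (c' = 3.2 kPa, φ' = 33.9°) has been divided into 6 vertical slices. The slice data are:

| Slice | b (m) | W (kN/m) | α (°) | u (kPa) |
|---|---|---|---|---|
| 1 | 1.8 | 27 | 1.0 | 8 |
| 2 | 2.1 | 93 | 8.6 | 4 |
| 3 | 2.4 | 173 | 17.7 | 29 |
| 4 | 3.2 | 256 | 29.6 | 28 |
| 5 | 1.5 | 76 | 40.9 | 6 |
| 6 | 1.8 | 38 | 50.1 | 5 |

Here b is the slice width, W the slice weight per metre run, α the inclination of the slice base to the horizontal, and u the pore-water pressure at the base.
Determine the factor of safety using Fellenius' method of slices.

FS = 1.07

Ordinary method of slices: FS = Σ[c'·Δl_i + (W_i cosα_i − u_i·Δl_i)·tanφ'] / Σ W_i sinα_i, with Δl_i = b_i / cosα_i.
Slice 1: Δl = 1.8/cos1.0° = 1.800 m; N'_1 = 27·cos1.0° − 8·1.800 = 12.6; c'Δl = 5.76; W sinα = 0.5
Slice 2: Δl = 2.1/cos8.6° = 2.124 m; N'_2 = 93·cos8.6° − 4·2.124 = 83.5; c'Δl = 6.80; W sinα = 13.9
Slice 3: Δl = 2.4/cos17.7° = 2.519 m; N'_3 = 173·cos17.7° − 29·2.519 = 91.8; c'Δl = 8.06; W sinα = 52.6
Slice 4: Δl = 3.2/cos29.6° = 3.680 m; N'_4 = 256·cos29.6° − 28·3.680 = 119.5; c'Δl = 11.78; W sinα = 126.4
Slice 5: Δl = 1.5/cos40.9° = 1.985 m; N'_5 = 76·cos40.9° − 6·1.985 = 45.5; c'Δl = 6.35; W sinα = 49.8
Slice 6: Δl = 1.8/cos50.1° = 2.806 m; N'_6 = 38·cos50.1° − 5·2.806 = 10.3; c'Δl = 8.98; W sinα = 29.2
Σc'Δl = 47.7 kN/m; ΣN' = 363.2 kN/m; ΣW sinα = 272.3 kN/m
Resisting = 47.7 + 363.2·tan33.9° = 47.7 + 244.1 = 291.8 kN/m
FS = 291.8 / 272.3 = 1.071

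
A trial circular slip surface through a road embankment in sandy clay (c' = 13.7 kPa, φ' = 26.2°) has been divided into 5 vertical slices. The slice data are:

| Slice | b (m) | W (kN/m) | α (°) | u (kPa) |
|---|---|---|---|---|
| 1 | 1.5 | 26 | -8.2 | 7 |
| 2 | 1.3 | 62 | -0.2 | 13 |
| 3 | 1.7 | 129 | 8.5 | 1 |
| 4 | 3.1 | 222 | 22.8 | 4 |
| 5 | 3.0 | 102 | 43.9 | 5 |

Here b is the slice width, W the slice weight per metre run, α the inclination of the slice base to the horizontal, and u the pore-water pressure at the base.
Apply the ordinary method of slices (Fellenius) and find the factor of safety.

FS = 2.19

Ordinary method of slices: FS = Σ[c'·Δl_i + (W_i cosα_i − u_i·Δl_i)·tanφ'] / Σ W_i sinα_i, with Δl_i = b_i / cosα_i.
Slice 1: Δl = 1.5/cos(-8.2°) = 1.515 m; N'_1 = 26·cos(-8.2°) − 7·1.515 = 15.1; c'Δl = 20.76; W sinα = -3.7
Slice 2: Δl = 1.3/cos(-0.2°) = 1.300 m; N'_2 = 62·cos(-0.2°) − 13·1.300 = 45.1; c'Δl = 17.81; W sinα = -0.2
Slice 3: Δl = 1.7/cos8.5° = 1.719 m; N'_3 = 129·cos8.5° − 1·1.719 = 125.9; c'Δl = 23.55; W sinα = 19.1
Slice 4: Δl = 3.1/cos22.8° = 3.363 m; N'_4 = 222·cos22.8° − 4·3.363 = 191.2; c'Δl = 46.07; W sinα = 86.0
Slice 5: Δl = 3.0/cos43.9° = 4.163 m; N'_5 = 102·cos43.9° − 5·4.163 = 52.7; c'Δl = 57.04; W sinα = 70.7
Σc'Δl = 165.2 kN/m; ΣN' = 430.0 kN/m; ΣW sinα = 171.9 kN/m
Resisting = 165.2 + 430.0·tan26.2° = 165.2 + 211.6 = 376.8 kN/m
FS = 376.8 / 171.9 = 2.192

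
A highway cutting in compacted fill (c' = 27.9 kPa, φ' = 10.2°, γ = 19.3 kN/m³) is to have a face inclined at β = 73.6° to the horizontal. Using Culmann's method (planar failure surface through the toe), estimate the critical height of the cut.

Culmann's analysis gives the critical failure plane at α_cr = (β + φ')/2 = (73.6 + 10.2)/2 = 41.9°, and the critical height
H_c = (4c'/γ) · sinβ cosφ' / [1 − cos(β − φ')]
    = (4·27.9/19.3) · sin73.6°·cos10.2° / [1 − cos(63.4°)]
    = 5.782 · 0.9593·0.9842 / [1 − 0.4478]
    = 5.782 · 0.9442 / 0.5522
    = 9.89 m

H_c = 9.89 m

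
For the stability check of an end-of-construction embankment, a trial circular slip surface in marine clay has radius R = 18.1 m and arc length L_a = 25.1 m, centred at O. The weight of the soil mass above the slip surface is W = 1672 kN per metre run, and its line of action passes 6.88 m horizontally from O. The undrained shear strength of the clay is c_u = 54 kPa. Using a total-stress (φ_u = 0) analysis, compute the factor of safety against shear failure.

Taking moments about the centre O, the resisting moment is provided by the undrained shear strength acting along the arc:
M_R = c_u·L_a·R = 54·25.10·18.1 = 24532.7 kN·m/m
M_D = W·d = 1672·6.88 = 11503.4 kN·m/m
FS = M_R / M_D = 24532.7 / 11503.4 = 2.133

FS = 2.13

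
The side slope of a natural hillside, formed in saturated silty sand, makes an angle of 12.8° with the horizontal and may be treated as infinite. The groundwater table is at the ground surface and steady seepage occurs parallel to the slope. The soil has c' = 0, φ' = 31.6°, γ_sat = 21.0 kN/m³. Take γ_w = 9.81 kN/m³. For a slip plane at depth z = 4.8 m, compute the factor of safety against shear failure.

FS = 1.44

With seepage parallel to the slope and the water table at the surface, the effective normal stress on the slip plane uses the buoyant unit weight γ' = γ_sat − γ_w while the driving shear stress uses γ_sat:
FS = [c' + γ' z cos²β tanφ'] / [γ_sat z sinβ cosβ]
(For c' = 0 this reduces to FS = (γ'/γ_sat)·tanφ'/tanβ.)
γ' = 21.0 − 9.81 = 11.19 kN/m³
Numerator = 0.0 + 11.19·4.8·cos²12.8°·tan31.6° = 0.0 + 11.19·4.8·0.9509·0.6152 = 31.422 kPa
Denominator = 21.0·4.8·sin12.8°·cos12.8° = 21.0·4.8·0.2215·0.9751 = 21.777 kPa
FS = 31.422 / 21.777 = 1.443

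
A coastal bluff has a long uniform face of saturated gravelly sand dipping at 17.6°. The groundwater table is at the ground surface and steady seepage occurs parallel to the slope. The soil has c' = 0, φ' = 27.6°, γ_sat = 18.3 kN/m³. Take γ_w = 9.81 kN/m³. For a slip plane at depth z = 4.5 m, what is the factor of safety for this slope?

FS = 0.76

With seepage parallel to the slope and the water table at the surface, the effective normal stress on the slip plane uses the buoyant unit weight γ' = γ_sat − γ_w while the driving shear stress uses γ_sat:
FS = [c' + γ' z cos²β tanφ'] / [γ_sat z sinβ cosβ]
(For c' = 0 this reduces to FS = (γ'/γ_sat)·tanφ'/tanβ.)
γ' = 18.3 − 9.81 = 8.49 kN/m³
Numerator = 0.0 + 8.49·4.5·cos²17.6°·tan27.6° = 0.0 + 8.49·4.5·0.9086·0.5228 = 18.147 kPa
Denominator = 18.3·4.5·sin17.6°·cos17.6° = 18.3·4.5·0.3024·0.9532 = 23.735 kPa
FS = 18.147 / 23.735 = 0.765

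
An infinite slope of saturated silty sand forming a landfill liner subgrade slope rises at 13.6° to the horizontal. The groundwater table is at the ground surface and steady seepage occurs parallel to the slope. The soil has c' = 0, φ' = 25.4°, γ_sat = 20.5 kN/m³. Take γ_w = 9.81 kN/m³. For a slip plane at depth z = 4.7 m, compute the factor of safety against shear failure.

With seepage parallel to the slope and the water table at the surface, the effective normal stress on the slip plane uses the buoyant unit weight γ' = γ_sat − γ_w while the driving shear stress uses γ_sat:
FS = [c' + γ' z cos²β tanφ'] / [γ_sat z sinβ cosβ]
(For c' = 0 this reduces to FS = (γ'/γ_sat)·tanφ'/tanβ.)
γ' = 20.5 − 9.81 = 10.69 kN/m³
Numerator = 0.0 + 10.69·4.7·cos²13.6°·tan25.4° = 0.0 + 10.69·4.7·0.9447·0.4748 = 22.538 kPa
Denominator = 20.5·4.7·sin13.6°·cos13.6° = 20.5·4.7·0.2351·0.9720 = 22.021 kPa
FS = 22.538 / 22.021 = 1.023

FS = 1.02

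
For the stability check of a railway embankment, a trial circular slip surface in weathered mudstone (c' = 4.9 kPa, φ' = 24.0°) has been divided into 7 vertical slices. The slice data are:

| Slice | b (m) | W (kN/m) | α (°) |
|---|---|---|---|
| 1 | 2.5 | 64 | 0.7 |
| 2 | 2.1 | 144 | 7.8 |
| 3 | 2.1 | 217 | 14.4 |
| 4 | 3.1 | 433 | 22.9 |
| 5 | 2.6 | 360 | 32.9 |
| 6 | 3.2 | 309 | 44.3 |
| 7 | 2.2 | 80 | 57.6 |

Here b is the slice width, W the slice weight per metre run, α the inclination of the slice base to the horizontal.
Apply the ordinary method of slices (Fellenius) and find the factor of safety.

FS = 1.00

Ordinary method of slices: FS = Σ[c'·Δl_i + (W_i cosα_i)·tanφ'] / Σ W_i sinα_i, with Δl_i = b_i / cosα_i.
Slice 1: Δl = 2.5/cos0.7° = 2.500 m; N'_1 = 64·cos0.7° = 64.0; c'Δl = 12.25; W sinα = 0.8
Slice 2: Δl = 2.1/cos7.8° = 2.120 m; N'_2 = 144·cos7.8° = 142.7; c'Δl = 10.39; W sinα = 19.5
Slice 3: Δl = 2.1/cos14.4° = 2.168 m; N'_3 = 217·cos14.4° = 210.2; c'Δl = 10.62; W sinα = 54.0
Slice 4: Δl = 3.1/cos22.9° = 3.365 m; N'_4 = 433·cos22.9° = 398.9; c'Δl = 16.49; W sinα = 168.5
Slice 5: Δl = 2.6/cos32.9° = 3.097 m; N'_5 = 360·cos32.9° = 302.3; c'Δl = 15.17; W sinα = 195.5
Slice 6: Δl = 3.2/cos44.3° = 4.471 m; N'_6 = 309·cos44.3° = 221.1; c'Δl = 21.91; W sinα = 215.8
Slice 7: Δl = 2.2/cos57.6° = 4.106 m; N'_7 = 80·cos57.6° = 42.9; c'Δl = 20.12; W sinα = 67.5
Σc'Δl = 107.0 kN/m; ΣN' = 1382.0 kN/m; ΣW sinα = 721.7 kN/m
Resisting = 107.0 + 1382.0·tan24.0° = 107.0 + 615.3 = 722.3 kN/m
FS = 722.3 / 721.7 = 1.001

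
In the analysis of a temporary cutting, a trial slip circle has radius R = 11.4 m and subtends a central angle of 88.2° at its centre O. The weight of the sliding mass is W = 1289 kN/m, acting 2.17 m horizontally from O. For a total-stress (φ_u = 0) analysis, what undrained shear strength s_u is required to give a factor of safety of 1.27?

s_u = 17.8 kPa

FS = s_u·L_a·R / (W·d), so s_u = FS·W·d / (L_a·R).
Arc length L_a = R·θ = 11.4·(88.2°·π/180) = 11.4·1.5394 = 17.55 m
s_u = 1.27·1289·2.17 / (17.55·11.4) = 3552.4 / 200.06 = 17.76 kPa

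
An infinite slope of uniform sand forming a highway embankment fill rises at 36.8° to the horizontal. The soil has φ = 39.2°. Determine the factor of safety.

FS = 1.09

For a dry cohesionless infinite slope the factor of safety is FS = tanφ / tanβ.
FS = tan39.2° / tan36.8° = 0.8156 / 0.7481 = 1.090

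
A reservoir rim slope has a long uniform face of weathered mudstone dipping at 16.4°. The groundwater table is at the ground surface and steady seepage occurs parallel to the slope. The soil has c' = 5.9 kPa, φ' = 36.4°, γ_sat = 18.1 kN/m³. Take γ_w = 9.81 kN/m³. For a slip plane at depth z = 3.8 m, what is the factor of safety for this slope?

With seepage parallel to the slope and the water table at the surface, the effective normal stress on the slip plane uses the buoyant unit weight γ' = γ_sat − γ_w while the driving shear stress uses γ_sat:
FS = [c' + γ' z cos²β tanφ'] / [γ_sat z sinβ cosβ]
γ' = 18.1 − 9.81 = 8.29 kN/m³
Numerator = 5.9 + 8.29·3.8·cos²16.4°·tan36.4° = 5.9 + 8.29·3.8·0.9203·0.7373 = 27.274 kPa
Denominator = 18.1·3.8·sin16.4°·cos16.4° = 18.1·3.8·0.2823·0.9593 = 18.629 kPa
FS = 27.274 / 18.629 = 1.464

FS = 1.46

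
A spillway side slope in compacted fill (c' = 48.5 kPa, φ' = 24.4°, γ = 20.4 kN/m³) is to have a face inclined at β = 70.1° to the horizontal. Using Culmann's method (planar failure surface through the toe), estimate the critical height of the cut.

H_c = 27.00 m

Culmann's analysis gives the critical failure plane at α_cr = (β + φ')/2 = (70.1 + 24.4)/2 = 47.2°, and the critical height
H_c = (4c'/γ) · sinβ cosφ' / [1 − cos(β − φ')]
    = (4·48.5/20.4) · sin70.1°·cos24.4° / [1 − cos(45.7°)]
    = 9.510 · 0.9403·0.9107 / [1 − 0.6984]
    = 9.510 · 0.8563 / 0.3016
    = 27.00 m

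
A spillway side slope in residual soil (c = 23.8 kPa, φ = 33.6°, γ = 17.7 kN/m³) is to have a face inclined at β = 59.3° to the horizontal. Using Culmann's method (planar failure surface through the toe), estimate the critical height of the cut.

Culmann's analysis gives the critical failure plane at α_cr = (β + φ)/2 = (59.3 + 33.6)/2 = 46.5°, and the critical height
H_c = (4c/γ) · sinβ cosφ / [1 − cos(β − φ)]
    = (4·23.8/17.7) · sin59.3°·cos33.6° / [1 − cos(25.7°)]
    = 5.379 · 0.8599·0.8329 / [1 − 0.9011]
    = 5.379 · 0.7162 / 0.0989
    = 38.94 m

H_c = 38.94 m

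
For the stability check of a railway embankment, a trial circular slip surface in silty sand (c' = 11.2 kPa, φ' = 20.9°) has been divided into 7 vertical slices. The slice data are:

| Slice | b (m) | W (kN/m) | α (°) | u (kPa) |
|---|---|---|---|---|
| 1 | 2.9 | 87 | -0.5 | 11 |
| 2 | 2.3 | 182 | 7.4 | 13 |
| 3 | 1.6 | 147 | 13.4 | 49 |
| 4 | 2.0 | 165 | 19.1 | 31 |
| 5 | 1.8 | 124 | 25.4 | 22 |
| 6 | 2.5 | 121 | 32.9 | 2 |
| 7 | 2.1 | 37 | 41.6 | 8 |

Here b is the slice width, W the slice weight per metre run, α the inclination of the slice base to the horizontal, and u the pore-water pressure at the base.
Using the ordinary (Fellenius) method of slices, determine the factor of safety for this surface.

FS = 1.53

Ordinary method of slices: FS = Σ[c'·Δl_i + (W_i cosα_i − u_i·Δl_i)·tanφ'] / Σ W_i sinα_i, with Δl_i = b_i / cosα_i.
Slice 1: Δl = 2.9/cos(-0.5°) = 2.900 m; N'_1 = 87·cos(-0.5°) − 11·2.900 = 55.1; c'Δl = 32.48; W sinα = -0.8
Slice 2: Δl = 2.3/cos7.4° = 2.319 m; N'_2 = 182·cos7.4° − 13·2.319 = 150.3; c'Δl = 25.98; W sinα = 23.4
Slice 3: Δl = 1.6/cos13.4° = 1.645 m; N'_3 = 147·cos13.4° − 49·1.645 = 62.4; c'Δl = 18.42; W sinα = 34.1
Slice 4: Δl = 2.0/cos19.1° = 2.117 m; N'_4 = 165·cos19.1° − 31·2.117 = 90.3; c'Δl = 23.70; W sinα = 54.0
Slice 5: Δl = 1.8/cos25.4° = 1.993 m; N'_5 = 124·cos25.4° − 22·1.993 = 68.2; c'Δl = 22.32; W sinα = 53.2
Slice 6: Δl = 2.5/cos32.9° = 2.978 m; N'_6 = 121·cos32.9° − 2·2.978 = 95.6; c'Δl = 33.35; W sinα = 65.7
Slice 7: Δl = 2.1/cos41.6° = 2.808 m; N'_7 = 37·cos41.6° − 8·2.808 = 5.2; c'Δl = 31.45; W sinα = 24.6
Σc'Δl = 187.7 kN/m; ΣN' = 527.2 kN/m; ΣW sinα = 254.2 kN/m
Resisting = 187.7 + 527.2·tan20.9° = 187.7 + 201.3 = 389.0 kN/m
FS = 389.0 / 254.2 = 1.530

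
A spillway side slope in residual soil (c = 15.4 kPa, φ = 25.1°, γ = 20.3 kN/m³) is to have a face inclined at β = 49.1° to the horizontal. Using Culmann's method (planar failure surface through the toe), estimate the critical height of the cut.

H_c = 24.02 m

Culmann's analysis gives the critical failure plane at α_cr = (β + φ)/2 = (49.1 + 25.1)/2 = 37.1°, and the critical height
H_c = (4c/γ) · sinβ cosφ / [1 − cos(β − φ)]
    = (4·15.4/20.3) · sin49.1°·cos25.1° / [1 − cos(24.0°)]
    = 3.034 · 0.7559·0.9056 / [1 − 0.9135]
    = 3.034 · 0.6845 / 0.0865
    = 24.02 m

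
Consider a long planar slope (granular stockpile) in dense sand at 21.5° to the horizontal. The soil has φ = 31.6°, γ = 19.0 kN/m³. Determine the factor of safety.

For a dry cohesionless infinite slope the factor of safety is FS = tanφ / tanβ.
FS = tan31.6° / tan21.5° = 0.6152 / 0.3939 = 1.562

FS = 1.56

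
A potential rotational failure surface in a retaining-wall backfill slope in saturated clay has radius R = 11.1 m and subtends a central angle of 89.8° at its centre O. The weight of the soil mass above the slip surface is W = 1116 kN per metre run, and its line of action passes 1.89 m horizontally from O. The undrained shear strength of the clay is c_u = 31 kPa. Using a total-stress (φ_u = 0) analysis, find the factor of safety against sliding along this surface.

Taking moments about the centre O, the resisting moment is provided by the undrained shear strength acting along the arc:
Arc length L_a = R·θ = 11.1·(89.8°·π/180) = 11.1·1.5673 = 17.40 m
M_R = c_u·L_a·R = 31·17.40·11.1 = 5986.3 kN·m/m
M_D = W·d = 1116·1.89 = 2109.2 kN·m/m
FS = M_R / M_D = 5986.3 / 2109.2 = 2.838

FS = 2.84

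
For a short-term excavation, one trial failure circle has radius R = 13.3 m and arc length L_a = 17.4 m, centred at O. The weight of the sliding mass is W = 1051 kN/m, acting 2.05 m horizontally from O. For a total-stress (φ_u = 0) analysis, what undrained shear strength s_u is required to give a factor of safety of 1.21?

s_u = 11.3 kPa

FS = s_u·L_a·R / (W·d), so s_u = FS·W·d / (L_a·R).
s_u = 1.21·1051·2.05 / (17.40·13.3) = 2607.0 / 231.42 = 11.27 kPa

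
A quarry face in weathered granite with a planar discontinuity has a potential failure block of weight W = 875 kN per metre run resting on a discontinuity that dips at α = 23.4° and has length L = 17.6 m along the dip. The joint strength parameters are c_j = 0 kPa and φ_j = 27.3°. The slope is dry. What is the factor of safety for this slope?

Resolving the block weight along and normal to the plane and applying the Mohr–Coulomb strength on the joint:
N' = W cosα = 875·cos23.4° = 803.0 kN/m
Driving force T = W sinα = 875·sin23.4° = 347.5 kN/m
Resisting force R = c_j·L + N'·tanφ_j = 0·17.6 + 803.0·tan27.3° = 0.0 + 414.5 = 414.5 kN/m
FS = R / T = 414.5 / 347.5 = 1.193

FS = 1.19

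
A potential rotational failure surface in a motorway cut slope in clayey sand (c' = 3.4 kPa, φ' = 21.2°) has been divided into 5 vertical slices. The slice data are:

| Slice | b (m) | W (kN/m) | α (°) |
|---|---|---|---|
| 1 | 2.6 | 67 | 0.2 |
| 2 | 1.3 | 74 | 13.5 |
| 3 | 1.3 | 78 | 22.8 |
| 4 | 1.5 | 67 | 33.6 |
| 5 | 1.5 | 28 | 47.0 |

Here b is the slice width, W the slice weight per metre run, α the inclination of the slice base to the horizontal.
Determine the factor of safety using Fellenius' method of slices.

FS = 1.35

Ordinary method of slices: FS = Σ[c'·Δl_i + (W_i cosα_i)·tanφ'] / Σ W_i sinα_i, with Δl_i = b_i / cosα_i.
Slice 1: Δl = 2.6/cos0.2° = 2.600 m; N'_1 = 67·cos0.2° = 67.0; c'Δl = 8.84; W sinα = 0.2
Slice 2: Δl = 1.3/cos13.5° = 1.337 m; N'_2 = 74·cos13.5° = 72.0; c'Δl = 4.55; W sinα = 17.3
Slice 3: Δl = 1.3/cos22.8° = 1.410 m; N'_3 = 78·cos22.8° = 71.9; c'Δl = 4.79; W sinα = 30.2
Slice 4: Δl = 1.5/cos33.6° = 1.801 m; N'_4 = 67·cos33.6° = 55.8; c'Δl = 6.12; W sinα = 37.1
Slice 5: Δl = 1.5/cos47.0° = 2.199 m; N'_5 = 28·cos47.0° = 19.1; c'Δl = 7.48; W sinα = 20.5
Σc'Δl = 31.8 kN/m; ΣN' = 285.8 kN/m; ΣW sinα = 105.3 kN/m
Resisting = 31.8 + 285.8·tan21.2° = 31.8 + 110.8 = 142.6 kN/m
FS = 142.6 / 105.3 = 1.355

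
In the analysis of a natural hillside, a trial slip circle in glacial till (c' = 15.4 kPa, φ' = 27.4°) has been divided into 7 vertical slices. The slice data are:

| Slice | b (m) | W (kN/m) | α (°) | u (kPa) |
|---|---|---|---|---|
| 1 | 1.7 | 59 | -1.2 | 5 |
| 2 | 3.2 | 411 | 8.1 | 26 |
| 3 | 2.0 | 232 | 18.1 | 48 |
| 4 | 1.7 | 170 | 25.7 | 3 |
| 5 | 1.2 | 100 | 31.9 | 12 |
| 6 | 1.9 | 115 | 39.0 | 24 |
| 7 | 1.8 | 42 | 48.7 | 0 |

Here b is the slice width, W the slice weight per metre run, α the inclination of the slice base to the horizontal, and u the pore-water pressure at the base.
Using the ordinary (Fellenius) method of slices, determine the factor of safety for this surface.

FS = 1.77

Ordinary method of slices: FS = Σ[c'·Δl_i + (W_i cosα_i − u_i·Δl_i)·tanφ'] / Σ W_i sinα_i, with Δl_i = b_i / cosα_i.
Slice 1: Δl = 1.7/cos(-1.2°) = 1.700 m; N'_1 = 59·cos(-1.2°) − 5·1.700 = 50.5; c'Δl = 26.19; W sinα = -1.2
Slice 2: Δl = 3.2/cos8.1° = 3.232 m; N'_2 = 411·cos8.1° − 26·3.232 = 322.9; c'Δl = 49.78; W sinα = 57.9
Slice 3: Δl = 2.0/cos18.1° = 2.104 m; N'_3 = 232·cos18.1° − 48·2.104 = 119.5; c'Δl = 32.40; W sinα = 72.1
Slice 4: Δl = 1.7/cos25.7° = 1.887 m; N'_4 = 170·cos25.7° − 3·1.887 = 147.5; c'Δl = 29.05; W sinα = 73.7
Slice 5: Δl = 1.2/cos31.9° = 1.413 m; N'_5 = 100·cos31.9° − 12·1.413 = 67.9; c'Δl = 21.77; W sinα = 52.8
Slice 6: Δl = 1.9/cos39.0° = 2.445 m; N'_6 = 115·cos39.0° − 24·2.445 = 30.7; c'Δl = 37.65; W sinα = 72.4
Slice 7: Δl = 1.8/cos48.7° = 2.727 m; N'_7 = 42·cos48.7° − 0·2.727 = 27.7; c'Δl = 42.00; W sinα = 31.6
Σc'Δl = 238.8 kN/m; ΣN' = 766.7 kN/m; ΣW sinα = 359.2 kN/m
Resisting = 238.8 + 766.7·tan27.4° = 238.8 + 397.4 = 636.3 kN/m
FS = 636.3 / 359.2 = 1.771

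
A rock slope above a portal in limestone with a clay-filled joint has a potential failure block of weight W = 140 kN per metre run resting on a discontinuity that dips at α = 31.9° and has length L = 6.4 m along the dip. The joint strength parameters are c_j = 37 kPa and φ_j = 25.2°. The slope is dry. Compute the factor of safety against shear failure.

FS = 3.96

Resolving the block weight along and normal to the plane and applying the Mohr–Coulomb strength on the joint:
N' = W cosα = 140·cos31.9° = 118.9 kN/m
Driving force T = W sinα = 140·sin31.9° = 74.0 kN/m
Resisting force R = c_j·L + N'·tanφ_j = 37·6.4 + 118.9·tan25.2° = 236.8 + 55.9 = 292.7 kN/m
FS = R / T = 292.7 / 74.0 = 3.957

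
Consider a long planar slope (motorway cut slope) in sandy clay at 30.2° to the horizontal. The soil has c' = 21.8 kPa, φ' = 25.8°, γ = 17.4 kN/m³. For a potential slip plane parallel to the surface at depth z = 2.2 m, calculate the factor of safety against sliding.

For an infinite slope with a slip plane parallel to the surface (no pore pressure): FS = [c' + γz cos²β tanφ'] / [γz sinβ cosβ].
γz = 17.4·2.2 = 38.28 kN/m²
Numerator = 21.8 + 38.28·cos²30.2°·tan25.8° = 21.8 + 38.28·0.7470·0.4834 = 35.623 kPa
Denominator = 38.28·sin30.2°·cos30.2° = 38.28·0.5030·0.8643 = 16.642 kPa
FS = 35.623 / 16.642 = 2.141

FS = 2.14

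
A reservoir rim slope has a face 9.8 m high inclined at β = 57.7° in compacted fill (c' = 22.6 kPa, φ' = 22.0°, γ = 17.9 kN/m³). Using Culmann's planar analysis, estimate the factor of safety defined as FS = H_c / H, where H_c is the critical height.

H_c = (4c'/γ) · sinβ cosφ' / [1 − cos(β − φ')]
    = (4·22.6/17.9) · sin57.7°·cos22.0° / [1 − cos35.7°]
    = 5.050 · 0.7837 / 0.1879 = 21.06 m
FS = H_c / H = 21.06 / 9.8 = 2.149

FS = 2.15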